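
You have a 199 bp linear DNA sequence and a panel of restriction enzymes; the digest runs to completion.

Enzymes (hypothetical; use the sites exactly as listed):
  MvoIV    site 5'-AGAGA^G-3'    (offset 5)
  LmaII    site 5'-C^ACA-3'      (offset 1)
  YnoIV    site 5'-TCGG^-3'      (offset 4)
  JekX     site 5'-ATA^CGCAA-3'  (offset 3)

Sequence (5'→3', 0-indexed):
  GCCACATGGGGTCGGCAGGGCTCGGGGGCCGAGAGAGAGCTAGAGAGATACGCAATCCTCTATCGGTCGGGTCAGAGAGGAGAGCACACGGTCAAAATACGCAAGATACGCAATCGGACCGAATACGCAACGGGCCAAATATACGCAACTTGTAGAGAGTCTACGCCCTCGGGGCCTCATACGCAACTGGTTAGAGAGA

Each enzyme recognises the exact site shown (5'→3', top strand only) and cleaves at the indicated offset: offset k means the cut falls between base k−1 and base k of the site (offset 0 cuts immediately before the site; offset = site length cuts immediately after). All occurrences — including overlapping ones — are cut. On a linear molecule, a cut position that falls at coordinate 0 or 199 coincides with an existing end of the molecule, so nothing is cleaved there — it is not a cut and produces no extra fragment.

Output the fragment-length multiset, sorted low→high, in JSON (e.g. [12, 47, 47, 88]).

[2,2,3,4,4,7,8,8,8,9,9,9,10,11,12,14,14,15,16,16,18]

Site scan:
  MvoIV AGAGAG/5: at [31, 33, 41, 73, 153, 192] ⇒ [36, 38, 46, 78, 158, 197]
  LmaII CACA/1: at [2, 84] ⇒ [3, 85]
  YnoIV TCGG/4: at [11, 21, 62, 66, 113, 168] ⇒ [15, 25, 66, 70, 117, 172]
  JekX ATACGCAA/3: at [47, 96, 105, 122, 140, 178] ⇒ [50, 99, 108, 125, 143, 181]

Pooled cuts: [3, 15, 25, 36, 38, 46, 50, 66, 70, 78, 85, 99, 108, 117, 125, 143, 158, 172, 181, 197]

Fragments:
  [0,3): 3 bp
  [3,15): 12 bp
  [15,25): 10 bp
  [25,36): 11 bp
  [36,38): 2 bp
  [38,46): 8 bp
  [46,50): 4 bp
  [50,66): 16 bp
  [66,70): 4 bp
  [70,78): 8 bp
  [78,85): 7 bp
  [85,99): 14 bp
  [99,108): 9 bp
  [108,117): 9 bp
  [117,125): 8 bp
  [125,143): 18 bp
  [143,158): 15 bp
  [158,172): 14 bp
  [172,181): 9 bp
  [181,197): 16 bp
  [197,199): 2 bp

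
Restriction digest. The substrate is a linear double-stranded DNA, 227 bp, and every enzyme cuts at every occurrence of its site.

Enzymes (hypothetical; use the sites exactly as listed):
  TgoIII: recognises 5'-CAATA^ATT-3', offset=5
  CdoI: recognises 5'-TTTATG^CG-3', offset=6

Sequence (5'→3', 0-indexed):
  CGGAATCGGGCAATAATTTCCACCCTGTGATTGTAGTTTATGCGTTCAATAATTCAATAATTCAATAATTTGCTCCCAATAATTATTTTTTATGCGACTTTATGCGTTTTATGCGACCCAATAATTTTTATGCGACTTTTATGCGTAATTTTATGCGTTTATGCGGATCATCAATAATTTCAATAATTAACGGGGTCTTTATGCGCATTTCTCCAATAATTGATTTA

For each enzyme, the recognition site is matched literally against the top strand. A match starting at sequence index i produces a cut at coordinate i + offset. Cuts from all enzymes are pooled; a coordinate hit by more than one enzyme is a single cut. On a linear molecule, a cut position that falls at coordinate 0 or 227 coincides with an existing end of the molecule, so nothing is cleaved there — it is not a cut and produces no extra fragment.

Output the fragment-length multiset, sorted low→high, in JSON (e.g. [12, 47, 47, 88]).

[8,8,8,9,9,9,9,9,10,10,11,12,13,13,14,15,15,18,27]

Site scan:
  TgoIII (CAATAATT, off=5): starts [10, 46, 54, 62, 76, 118, 171, 180, 213] → cuts [15, 51, 59, 67, 81, 123, 176, 185, 218]
  CdoI (TTTATGCG, off=6): starts [36, 88, 98, 107, 126, 137, 149, 157, 197] → cuts [42, 94, 104, 113, 132, 143, 155, 163, 203]

All cut coordinates (distinct, sorted): [15, 42, 51, 59, 67, 81, 94, 104, 113, 123, 132, 143, 155, 163, 176, 185, 203, 218]

Fragments:
  [0,15): 15 bp
  [15,42): 27 bp
  [42,51): 9 bp
  [51,59): 8 bp
  [59,67): 8 bp
  [67,81): 14 bp
  [81,94): 13 bp
  [94,104): 10 bp
  [104,113): 9 bp
  [113,123): 10 bp
  [123,132): 9 bp
  [132,143): 11 bp
  [143,155): 12 bp
  [155,163): 8 bp
  [163,176): 13 bp
  [176,185): 9 bp
  [185,203): 18 bp
  [203,218): 15 bp
  [218,227): 9 bp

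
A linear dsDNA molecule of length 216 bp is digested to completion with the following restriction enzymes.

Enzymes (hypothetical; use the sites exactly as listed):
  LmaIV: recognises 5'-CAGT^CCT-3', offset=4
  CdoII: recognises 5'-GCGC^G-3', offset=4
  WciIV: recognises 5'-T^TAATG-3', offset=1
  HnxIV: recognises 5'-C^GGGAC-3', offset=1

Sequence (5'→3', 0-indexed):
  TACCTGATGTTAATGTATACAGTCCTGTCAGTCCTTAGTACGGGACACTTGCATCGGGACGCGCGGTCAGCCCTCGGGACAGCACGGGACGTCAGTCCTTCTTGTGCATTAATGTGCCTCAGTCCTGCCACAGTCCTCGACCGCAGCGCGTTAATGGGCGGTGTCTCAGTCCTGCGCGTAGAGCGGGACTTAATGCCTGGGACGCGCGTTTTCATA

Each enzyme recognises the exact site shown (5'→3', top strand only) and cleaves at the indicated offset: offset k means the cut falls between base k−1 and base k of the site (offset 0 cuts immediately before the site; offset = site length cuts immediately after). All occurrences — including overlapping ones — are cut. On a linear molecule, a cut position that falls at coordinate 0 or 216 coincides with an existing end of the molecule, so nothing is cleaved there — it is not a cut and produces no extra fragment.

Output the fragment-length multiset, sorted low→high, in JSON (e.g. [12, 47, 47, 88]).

Scan for sites:
  LmaIV (CAGTCCT, off=4): starts [19, 28, 92, 119, 130, 166] → cuts [23, 32, 96, 123, 134, 170]
  CdoII (GCGCG, off=4): starts [60, 145, 173, 203] → cuts [64, 149, 177, 207]
  WciIV (TTAATG, off=1): starts [9, 108, 150, 189] → cuts [10, 109, 151, 190]
  HnxIV (CGGGAC, off=1): starts [40, 54, 74, 84, 183] → cuts [41, 55, 75, 85, 184]

Pooled cuts: [10, 23, 32, 41, 55, 64, 75, 85, 96, 109, 123, 134, 149, 151, 170, 177, 184, 190, 207]

Fragments:
  [0,10): 10 bp
  [10,23): 13 bp
  [23,32): 9 bp
  [32,41): 9 bp
  [41,55): 14 bp
  [55,64): 9 bp
  [64,75): 11 bp
  [75,85): 10 bp
  [85,96): 11 bp
  [96,109): 13 bp
  [109,123): 14 bp
  [123,134): 11 bp
  [134,149): 15 bp
  [149,151): 2 bp
  [151,170): 19 bp
  [170,177): 7 bp
  [177,184): 7 bp
  [184,190): 6 bp
  [190,207): 17 bp
  [207,216): 9 bp

[2,6,7,7,9,9,9,9,10,10,11,11,11,13,13,14,14,15,17,19]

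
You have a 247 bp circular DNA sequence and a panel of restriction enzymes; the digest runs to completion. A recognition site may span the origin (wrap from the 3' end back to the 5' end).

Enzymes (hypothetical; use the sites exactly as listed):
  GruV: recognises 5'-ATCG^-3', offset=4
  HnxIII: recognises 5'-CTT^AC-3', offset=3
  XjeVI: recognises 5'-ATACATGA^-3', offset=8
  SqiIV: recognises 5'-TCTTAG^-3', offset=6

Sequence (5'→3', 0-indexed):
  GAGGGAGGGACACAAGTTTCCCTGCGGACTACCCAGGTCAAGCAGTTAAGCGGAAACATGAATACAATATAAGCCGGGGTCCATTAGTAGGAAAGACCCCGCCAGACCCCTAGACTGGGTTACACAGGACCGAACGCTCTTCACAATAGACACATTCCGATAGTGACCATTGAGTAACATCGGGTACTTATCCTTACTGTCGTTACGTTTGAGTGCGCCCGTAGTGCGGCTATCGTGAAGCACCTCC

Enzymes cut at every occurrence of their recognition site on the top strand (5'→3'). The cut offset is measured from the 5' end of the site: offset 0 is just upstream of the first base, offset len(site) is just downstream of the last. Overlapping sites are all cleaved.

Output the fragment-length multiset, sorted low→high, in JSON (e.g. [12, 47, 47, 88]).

Site scan:
  GruV (ATCG, off=4): starts [178, 231] → cuts [182, 235]
  HnxIII (CTTAC, off=3): starts [192] → cuts [195]
  XjeVI (ATACATGA, off=8): no sites
  SqiIV (TCTTAG, off=6): no sites

Pooled cuts: [182, 195, 235]

Fragments:
  182→195: 13 bp
  195→235: 40 bp
  235→182 (wrap): 247-235+182 = 194 bp

[13,40,194]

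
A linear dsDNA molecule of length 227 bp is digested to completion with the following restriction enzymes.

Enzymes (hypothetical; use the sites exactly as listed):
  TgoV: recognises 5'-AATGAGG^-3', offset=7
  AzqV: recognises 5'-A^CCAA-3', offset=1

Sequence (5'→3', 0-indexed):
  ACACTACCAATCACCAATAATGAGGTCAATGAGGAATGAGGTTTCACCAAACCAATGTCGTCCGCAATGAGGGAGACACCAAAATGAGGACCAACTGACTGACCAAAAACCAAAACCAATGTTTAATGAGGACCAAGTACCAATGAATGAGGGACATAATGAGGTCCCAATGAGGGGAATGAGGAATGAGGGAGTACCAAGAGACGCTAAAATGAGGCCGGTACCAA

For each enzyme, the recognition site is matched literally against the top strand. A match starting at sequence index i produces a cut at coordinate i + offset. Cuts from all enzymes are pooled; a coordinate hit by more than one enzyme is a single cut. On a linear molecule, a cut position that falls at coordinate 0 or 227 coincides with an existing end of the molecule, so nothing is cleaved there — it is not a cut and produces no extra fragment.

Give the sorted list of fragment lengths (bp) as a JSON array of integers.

Per-enzyme occurrences:
  TgoV (AATGAGG, off=7): starts [18, 27, 34, 65, 82, 124, 145, 157, 168, 177, 184, 210] → cuts [25, 34, 41, 72, 89, 131, 152, 164, 175, 184, 191, 217]
  AzqV (ACCAA, off=1): starts [5, 12, 45, 50, 77, 89, 101, 108, 114, 131, 138, 195, 222] → cuts [6, 13, 46, 51, 78, 90, 102, 109, 115, 132, 139, 196, 223]

Pooled cuts: [6, 13, 25, 34, 41, 46, 51, 72, 78, 89, 90, 102, 109, 115, 131, 132, 139, 152, 164, 175, 184, 191, 196, 217, 223]

Fragments:
  [0,6): 6 bp
  [6,13): 7 bp
  [13,25): 12 bp
  [25,34): 9 bp
  [34,41): 7 bp
  [41,46): 5 bp
  [46,51): 5 bp
  [51,72): 21 bp
  [72,78): 6 bp
  [78,89): 11 bp
  [89,90): 1 bp
  [90,102): 12 bp
  [102,109): 7 bp
  [109,115): 6 bp
  [115,131): 16 bp
  [131,132): 1 bp
  [132,139): 7 bp
  [139,152): 13 bp
  [152,164): 12 bp
  [164,175): 11 bp
  [175,184): 9 bp
  [184,191): 7 bp
  [191,196): 5 bp
  [196,217): 21 bp
  [217,223): 6 bp
  [223,227): 4 bp

[1,1,4,5,5,5,6,6,6,6,7,7,7,7,7,9,9,11,11,12,12,12,13,16,21,21]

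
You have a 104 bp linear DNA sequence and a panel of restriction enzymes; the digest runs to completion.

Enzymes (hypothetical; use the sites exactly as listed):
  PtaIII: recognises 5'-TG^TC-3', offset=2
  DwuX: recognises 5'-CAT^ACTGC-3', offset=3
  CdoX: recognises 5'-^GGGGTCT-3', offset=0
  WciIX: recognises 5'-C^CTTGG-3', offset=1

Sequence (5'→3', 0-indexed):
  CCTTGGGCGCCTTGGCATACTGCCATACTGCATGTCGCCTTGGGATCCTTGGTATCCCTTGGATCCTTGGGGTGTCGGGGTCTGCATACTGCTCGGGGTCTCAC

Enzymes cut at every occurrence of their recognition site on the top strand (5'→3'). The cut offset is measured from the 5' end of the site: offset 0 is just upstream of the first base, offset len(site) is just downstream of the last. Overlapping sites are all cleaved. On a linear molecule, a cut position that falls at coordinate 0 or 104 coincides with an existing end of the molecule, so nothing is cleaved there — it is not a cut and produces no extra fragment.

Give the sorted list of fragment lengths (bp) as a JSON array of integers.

Per-enzyme occurrences:
  PtaIII (TGTC, off=2): starts [32, 72] → cuts [34, 74]
  DwuX (CATACTGC, off=3): starts [15, 23, 84] → cuts [18, 26, 87]
  CdoX (GGGGTCT, off=0): starts [76, 94] → cuts [76, 94]
  WciIX (CCTTGG, off=1): starts [0, 9, 37, 46, 56, 64] → cuts [1, 10, 38, 47, 57, 65]

Pooled cuts: [1, 10, 18, 26, 34, 38, 47, 57, 65, 74, 76, 87, 94]

Fragment lengths:
  [0,1): 1 bp
  [1,10): 9 bp
  [10,18): 8 bp
  [18,26): 8 bp
  [26,34): 8 bp
  [34,38): 4 bp
  [38,47): 9 bp
  [47,57): 10 bp
  [57,65): 8 bp
  [65,74): 9 bp
  [74,76): 2 bp
  [76,87): 11 bp
  [87,94): 7 bp
  [94,104): 10 bp

[1,2,4,7,8,8,8,8,9,9,9,10,10,11]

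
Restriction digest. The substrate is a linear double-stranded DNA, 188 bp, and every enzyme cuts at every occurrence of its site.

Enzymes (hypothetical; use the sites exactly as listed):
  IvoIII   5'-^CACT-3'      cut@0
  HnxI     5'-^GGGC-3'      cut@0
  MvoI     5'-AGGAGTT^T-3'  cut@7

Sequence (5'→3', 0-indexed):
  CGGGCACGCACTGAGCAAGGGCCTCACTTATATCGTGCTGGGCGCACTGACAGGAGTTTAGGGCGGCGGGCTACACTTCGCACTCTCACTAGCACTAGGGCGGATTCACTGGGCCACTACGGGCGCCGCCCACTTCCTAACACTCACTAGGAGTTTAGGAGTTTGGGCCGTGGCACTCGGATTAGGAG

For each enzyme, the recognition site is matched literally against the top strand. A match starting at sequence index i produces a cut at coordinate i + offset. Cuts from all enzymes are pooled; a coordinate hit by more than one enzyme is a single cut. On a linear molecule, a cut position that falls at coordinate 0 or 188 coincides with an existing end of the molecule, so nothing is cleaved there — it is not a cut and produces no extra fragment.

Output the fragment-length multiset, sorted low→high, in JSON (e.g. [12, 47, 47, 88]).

Per-enzyme occurrences:
  IvoIII CACT/0: at [8, 24, 44, 73, 80, 86, 92, 106, 114, 130, 140, 144, 173] ⇒ [8, 24, 44, 73, 80, 86, 92, 106, 114, 130, 140, 144, 173]
  HnxI GGGC/0: at [1, 18, 39, 60, 67, 97, 110, 120, 164] ⇒ [1, 18, 39, 60, 67, 97, 110, 120, 164]
  MvoI AGGAGTTT/7: at [51, 148, 156] ⇒ [58, 155, 163]

Pooled cuts: [1, 8, 18, 24, 39, 44, 58, 60, 67, 73, 80, 86, 92, 97, 106, 110, 114, 120, 130, 140, 144, 155, 163, 164, 173]

Fragment lengths:
  [0,1): 1 bp
  [1,8): 7 bp
  [8,18): 10 bp
  [18,24): 6 bp
  [24,39): 15 bp
  [39,44): 5 bp
  [44,58): 14 bp
  [58,60): 2 bp
  [60,67): 7 bp
  [67,73): 6 bp
  [73,80): 7 bp
  [80,86): 6 bp
  [86,92): 6 bp
  [92,97): 5 bp
  [97,106): 9 bp
  [106,110): 4 bp
  [110,114): 4 bp
  [114,120): 6 bp
  [120,130): 10 bp
  [130,140): 10 bp
  [140,144): 4 bp
  [144,155): 11 bp
  [155,163): 8 bp
  [163,164): 1 bp
  [164,173): 9 bp
  [173,188): 15 bp

[1,1,2,4,4,4,5,5,6,6,6,6,6,7,7,7,8,9,9,10,10,10,11,14,15,15]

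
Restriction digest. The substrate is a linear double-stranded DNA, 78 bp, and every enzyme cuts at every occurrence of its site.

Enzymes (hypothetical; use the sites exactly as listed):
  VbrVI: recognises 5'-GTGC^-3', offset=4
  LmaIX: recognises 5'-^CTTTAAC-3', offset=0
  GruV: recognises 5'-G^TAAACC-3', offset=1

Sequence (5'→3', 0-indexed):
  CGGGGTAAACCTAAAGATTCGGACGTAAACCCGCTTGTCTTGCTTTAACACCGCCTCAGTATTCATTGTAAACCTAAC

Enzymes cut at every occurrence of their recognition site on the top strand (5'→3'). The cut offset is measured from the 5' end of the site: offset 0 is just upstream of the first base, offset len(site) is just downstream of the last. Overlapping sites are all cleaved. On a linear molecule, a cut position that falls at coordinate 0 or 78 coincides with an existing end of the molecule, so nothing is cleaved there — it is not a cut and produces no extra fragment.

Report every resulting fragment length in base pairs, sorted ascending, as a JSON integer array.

Scan for sites:
  VbrVI (GTGC, off=4): no sites
  LmaIX (CTTTAAC, off=0): starts [42] → cuts [42]
  GruV (GTAAACC, off=1): starts [4, 24, 67] → cuts [5, 25, 68]

All cut coordinates (distinct, sorted): [5, 25, 42, 68]

Fragments:
  [0,5): 5 bp
  [5,25): 20 bp
  [25,42): 17 bp
  [42,68): 26 bp
  [68,78): 10 bp

[5,10,17,20,26]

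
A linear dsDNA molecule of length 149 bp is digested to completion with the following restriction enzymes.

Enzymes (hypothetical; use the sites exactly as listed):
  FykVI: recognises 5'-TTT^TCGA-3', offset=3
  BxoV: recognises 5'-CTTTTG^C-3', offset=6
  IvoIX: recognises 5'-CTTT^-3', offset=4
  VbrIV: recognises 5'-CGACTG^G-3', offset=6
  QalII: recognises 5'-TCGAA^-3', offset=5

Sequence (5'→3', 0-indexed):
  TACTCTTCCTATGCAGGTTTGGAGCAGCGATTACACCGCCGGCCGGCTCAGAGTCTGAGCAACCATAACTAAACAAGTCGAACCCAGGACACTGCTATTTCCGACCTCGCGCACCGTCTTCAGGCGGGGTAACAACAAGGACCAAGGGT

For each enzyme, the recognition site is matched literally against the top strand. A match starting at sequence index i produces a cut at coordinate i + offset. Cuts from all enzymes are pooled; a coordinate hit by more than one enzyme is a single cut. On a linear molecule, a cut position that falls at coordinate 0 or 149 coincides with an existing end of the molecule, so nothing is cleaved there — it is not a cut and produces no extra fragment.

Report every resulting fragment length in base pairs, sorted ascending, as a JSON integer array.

[67,82]

Per-enzyme occurrences:
  FykVI (TTTTCGA, off=3): no sites
  BxoV (CTTTTGC, off=6): no sites
  IvoIX (CTTT, off=4): no sites
  VbrIV (CGACTGG, off=6): no sites
  QalII TCGAA/5: at [77] ⇒ [82]

Pooled cuts: [82]

Fragments:
  [0,82): 82 bp
  [82,149): 67 bp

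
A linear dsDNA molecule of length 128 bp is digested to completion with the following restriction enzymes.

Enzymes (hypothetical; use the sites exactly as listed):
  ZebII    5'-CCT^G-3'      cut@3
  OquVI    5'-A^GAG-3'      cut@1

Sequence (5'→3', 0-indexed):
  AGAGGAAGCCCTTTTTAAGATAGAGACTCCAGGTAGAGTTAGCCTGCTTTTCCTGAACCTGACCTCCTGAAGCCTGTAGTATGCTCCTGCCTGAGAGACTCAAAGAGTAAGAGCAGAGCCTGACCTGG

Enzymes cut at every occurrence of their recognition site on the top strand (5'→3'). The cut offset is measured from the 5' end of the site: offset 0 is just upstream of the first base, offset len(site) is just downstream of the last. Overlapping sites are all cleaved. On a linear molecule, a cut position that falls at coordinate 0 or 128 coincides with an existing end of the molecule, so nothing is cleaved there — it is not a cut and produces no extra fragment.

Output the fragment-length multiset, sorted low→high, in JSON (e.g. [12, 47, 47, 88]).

[1,2,2,4,5,5,6,6,6,7,8,9,10,10,13,13,21]

Site scan:
  ZebII CCTG/3: at [42, 51, 57, 65, 72, 85, 89, 118, 123] ⇒ [45, 54, 60, 68, 75, 88, 92, 121, 126]
  OquVI AGAG/1: at [0, 21, 34, 93, 103, 109, 114] ⇒ [1, 22, 35, 94, 104, 110, 115]

Pooled cuts: [1, 22, 35, 45, 54, 60, 68, 75, 88, 92, 94, 104, 110, 115, 121, 126]

Fragments:
  [0,1): 1 bp
  [1,22): 21 bp
  [22,35): 13 bp
  [35,45): 10 bp
  [45,54): 9 bp
  [54,60): 6 bp
  [60,68): 8 bp
  [68,75): 7 bp
  [75,88): 13 bp
  [88,92): 4 bp
  [92,94): 2 bp
  [94,104): 10 bp
  [104,110): 6 bp
  [110,115): 5 bp
  [115,121): 6 bp
  [121,126): 5 bp
  [126,128): 2 bp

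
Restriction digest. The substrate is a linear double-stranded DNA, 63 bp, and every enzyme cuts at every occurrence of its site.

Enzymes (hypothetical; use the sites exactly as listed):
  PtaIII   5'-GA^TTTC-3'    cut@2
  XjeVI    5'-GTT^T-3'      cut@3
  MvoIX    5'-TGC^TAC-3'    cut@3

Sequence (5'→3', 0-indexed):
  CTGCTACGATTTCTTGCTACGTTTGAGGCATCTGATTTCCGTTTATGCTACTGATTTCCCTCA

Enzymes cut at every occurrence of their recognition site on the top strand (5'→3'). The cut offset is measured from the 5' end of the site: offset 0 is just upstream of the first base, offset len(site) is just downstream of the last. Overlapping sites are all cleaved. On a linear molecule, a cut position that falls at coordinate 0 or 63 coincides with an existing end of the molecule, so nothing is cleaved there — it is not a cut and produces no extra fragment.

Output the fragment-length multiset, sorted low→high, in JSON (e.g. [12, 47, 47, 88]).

[4,5,5,6,6,8,8,9,12]

Scan for sites:
  PtaIII GATTTC/2: at [7, 33, 52] ⇒ [9, 35, 54]
  XjeVI GTTT/3: at [20, 40] ⇒ [23, 43]
  MvoIX TGCTAC/3: at [1, 14, 45] ⇒ [4, 17, 48]

All cut coordinates (distinct, sorted): [4, 9, 17, 23, 35, 43, 48, 54]

Fragment lengths:
  [0,4): 4 bp
  [4,9): 5 bp
  [9,17): 8 bp
  [17,23): 6 bp
  [23,35): 12 bp
  [35,43): 8 bp
  [43,48): 5 bp
  [48,54): 6 bp
  [54,63): 9 bp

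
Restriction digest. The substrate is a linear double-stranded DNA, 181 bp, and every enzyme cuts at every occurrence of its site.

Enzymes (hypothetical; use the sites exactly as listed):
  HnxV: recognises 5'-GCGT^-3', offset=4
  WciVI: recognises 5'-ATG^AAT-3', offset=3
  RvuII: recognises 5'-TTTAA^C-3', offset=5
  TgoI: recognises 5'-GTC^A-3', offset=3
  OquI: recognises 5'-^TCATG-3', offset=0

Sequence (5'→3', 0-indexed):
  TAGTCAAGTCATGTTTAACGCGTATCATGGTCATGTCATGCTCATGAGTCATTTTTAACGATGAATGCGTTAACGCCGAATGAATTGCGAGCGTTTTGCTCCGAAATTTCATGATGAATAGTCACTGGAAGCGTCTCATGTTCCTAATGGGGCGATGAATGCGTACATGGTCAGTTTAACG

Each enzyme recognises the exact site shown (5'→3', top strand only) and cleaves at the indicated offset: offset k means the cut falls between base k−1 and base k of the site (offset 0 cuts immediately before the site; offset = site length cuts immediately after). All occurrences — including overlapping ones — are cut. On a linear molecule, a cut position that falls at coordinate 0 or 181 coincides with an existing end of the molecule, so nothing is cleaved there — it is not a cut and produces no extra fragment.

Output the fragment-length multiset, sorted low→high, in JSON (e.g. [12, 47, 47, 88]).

Per-enzyme occurrences:
  HnxV (GCGT, off=4): starts [19, 66, 90, 130, 160] → cuts [23, 70, 94, 134, 164]
  WciVI (ATGAAT, off=3): starts [60, 79, 113, 154] → cuts [63, 82, 116, 157]
  RvuII (TTTAAC, off=5): starts [13, 53, 174] → cuts [18, 58, 179]
  TgoI (GTCA, off=3): starts [2, 7, 29, 34, 47, 120, 169] → cuts [5, 10, 32, 37, 50, 123, 172]
  OquI (TCATG, off=0): starts [8, 24, 30, 35, 41, 108, 135] → cuts [8, 24, 30, 35, 41, 108, 135]

All cut coordinates (distinct, sorted): [5, 8, 10, 18, 23, 24, 30, 32, 35, 37, 41, 50, 58, 63, 70, 82, 94, 108, 116, 123, 134, 135, 157, 164, 172, 179]

Fragment lengths:
  [0,5): 5 bp
  [5,8): 3 bp
  [8,10): 2 bp
  [10,18): 8 bp
  [18,23): 5 bp
  [23,24): 1 bp
  [24,30): 6 bp
  [30,32): 2 bp
  [32,35): 3 bp
  [35,37): 2 bp
  [37,41): 4 bp
  [41,50): 9 bp
  [50,58): 8 bp
  [58,63): 5 bp
  [63,70): 7 bp
  [70,82): 12 bp
  [82,94): 12 bp
  [94,108): 14 bp
  [108,116): 8 bp
  [116,123): 7 bp
  [123,134): 11 bp
  [134,135): 1 bp
  [135,157): 22 bp
  [157,164): 7 bp
  [164,172): 8 bp
  [172,179): 7 bp
  [179,181): 2 bp

[1,1,2,2,2,2,3,3,4,5,5,5,6,7,7,7,7,8,8,8,8,9,11,12,12,14,22]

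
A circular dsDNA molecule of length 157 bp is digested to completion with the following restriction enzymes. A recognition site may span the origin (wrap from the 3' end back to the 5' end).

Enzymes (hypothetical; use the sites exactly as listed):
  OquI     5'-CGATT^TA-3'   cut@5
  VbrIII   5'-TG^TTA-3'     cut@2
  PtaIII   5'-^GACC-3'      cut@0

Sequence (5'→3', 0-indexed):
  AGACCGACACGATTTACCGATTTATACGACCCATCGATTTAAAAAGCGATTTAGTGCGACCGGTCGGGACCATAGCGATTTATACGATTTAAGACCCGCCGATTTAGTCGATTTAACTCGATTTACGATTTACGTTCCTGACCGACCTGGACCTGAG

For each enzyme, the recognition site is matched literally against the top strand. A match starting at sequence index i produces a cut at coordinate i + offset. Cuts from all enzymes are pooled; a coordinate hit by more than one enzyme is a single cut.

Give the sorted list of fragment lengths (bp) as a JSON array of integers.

[3,4,5,6,6,7,8,9,9,9,9,10,10,12,12,12,13,13]

Site scan:
  OquI (CGATTTA, off=5): starts [9, 17, 34, 46, 75, 84, 99, 108, 118, 125] → cuts [14, 22, 39, 51, 80, 89, 104, 113, 123, 130]
  VbrIII (TGTTA, off=2): no sites
  PtaIII (GACC, off=0): starts [1, 27, 57, 67, 92, 139, 143, 149] → cuts [1, 27, 57, 67, 92, 139, 143, 149]

All cut coordinates (distinct, sorted): [1, 14, 22, 27, 39, 51, 57, 67, 80, 89, 92, 104, 113, 123, 130, 139, 143, 149]

Fragments:
  1→14: 13 bp
  14→22: 8 bp
  22→27: 5 bp
  27→39: 12 bp
  39→51: 12 bp
  51→57: 6 bp
  57→67: 10 bp
  67→80: 13 bp
  80→89: 9 bp
  89→92: 3 bp
  92→104: 12 bp
  104→113: 9 bp
  113→123: 10 bp
  123→130: 7 bp
  130→139: 9 bp
  139→143: 4 bp
  143→149: 6 bp
  149→1 (wrap): 157-149+1 = 9 bp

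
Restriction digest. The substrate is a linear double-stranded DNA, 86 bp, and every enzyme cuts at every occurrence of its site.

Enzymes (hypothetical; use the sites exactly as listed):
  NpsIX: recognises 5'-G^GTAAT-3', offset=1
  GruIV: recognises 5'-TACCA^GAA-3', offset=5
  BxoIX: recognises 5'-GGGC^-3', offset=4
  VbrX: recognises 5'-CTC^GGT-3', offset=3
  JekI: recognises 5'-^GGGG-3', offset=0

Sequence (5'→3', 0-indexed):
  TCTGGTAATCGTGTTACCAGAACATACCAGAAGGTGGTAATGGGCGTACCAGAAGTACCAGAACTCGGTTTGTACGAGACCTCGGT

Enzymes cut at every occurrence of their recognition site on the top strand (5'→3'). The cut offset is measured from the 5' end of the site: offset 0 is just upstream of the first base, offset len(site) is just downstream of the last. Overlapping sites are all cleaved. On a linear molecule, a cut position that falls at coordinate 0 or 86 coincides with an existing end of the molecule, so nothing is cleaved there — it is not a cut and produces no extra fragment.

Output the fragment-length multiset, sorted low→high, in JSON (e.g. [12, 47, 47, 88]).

Per-enzyme occurrences:
  NpsIX (GGTAAT, off=1): starts [3, 35] → cuts [4, 36]
  GruIV (TACCAGAA, off=5): starts [14, 24, 46, 55] → cuts [19, 29, 51, 60]
  BxoIX (GGGC, off=4): starts [41] → cuts [45]
  VbrX (CTCGGT, off=3): starts [63, 80] → cuts [66, 83]
  JekI (GGGG, off=0): no sites

All cut coordinates (distinct, sorted): [4, 19, 29, 36, 45, 51, 60, 66, 83]

Fragments:
  [0,4): 4 bp
  [4,19): 15 bp
  [19,29): 10 bp
  [29,36): 7 bp
  [36,45): 9 bp
  [45,51): 6 bp
  [51,60): 9 bp
  [60,66): 6 bp
  [66,83): 17 bp
  [83,86): 3 bp

[3,4,6,6,7,9,9,10,15,17]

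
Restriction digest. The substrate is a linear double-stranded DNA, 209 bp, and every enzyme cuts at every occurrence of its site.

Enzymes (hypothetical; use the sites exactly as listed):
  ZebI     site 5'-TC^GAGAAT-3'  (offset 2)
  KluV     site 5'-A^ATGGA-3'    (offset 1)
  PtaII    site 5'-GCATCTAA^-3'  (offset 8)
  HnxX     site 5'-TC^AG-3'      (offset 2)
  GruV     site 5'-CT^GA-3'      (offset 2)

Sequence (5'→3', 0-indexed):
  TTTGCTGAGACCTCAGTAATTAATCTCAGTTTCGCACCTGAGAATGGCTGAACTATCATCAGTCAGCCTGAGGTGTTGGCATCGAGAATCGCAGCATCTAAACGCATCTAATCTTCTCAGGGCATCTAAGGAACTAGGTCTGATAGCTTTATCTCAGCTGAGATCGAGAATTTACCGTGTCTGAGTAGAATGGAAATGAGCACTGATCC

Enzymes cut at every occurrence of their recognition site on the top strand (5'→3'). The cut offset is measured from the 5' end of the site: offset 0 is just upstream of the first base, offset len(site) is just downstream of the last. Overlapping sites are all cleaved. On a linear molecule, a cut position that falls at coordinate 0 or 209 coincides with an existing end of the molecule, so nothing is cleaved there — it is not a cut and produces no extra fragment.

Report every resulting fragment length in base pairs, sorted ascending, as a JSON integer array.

Site scan:
  ZebI (TCGAGAAT, off=2): starts [81, 163] → cuts [83, 165]
  KluV (AATGGA, off=1): starts [188] → cuts [189]
  PtaII (GCATCTAA, off=8): starts [93, 103, 121] → cuts [101, 111, 129]
  HnxX (TCAG, off=2): starts [12, 25, 58, 62, 116, 153] → cuts [14, 27, 60, 64, 118, 155]
  GruV (CTGA, off=2): starts [4, 37, 47, 67, 139, 157, 180, 202] → cuts [6, 39, 49, 69, 141, 159, 182, 204]

All cut coordinates (distinct, sorted): [6, 14, 27, 39, 49, 60, 64, 69, 83, 101, 111, 118, 129, 141, 155, 159, 165, 182, 189, 204]

Fragment lengths:
  [0,6): 6 bp
  [6,14): 8 bp
  [14,27): 13 bp
  [27,39): 12 bp
  [39,49): 10 bp
  [49,60): 11 bp
  [60,64): 4 bp
  [64,69): 5 bp
  [69,83): 14 bp
  [83,101): 18 bp
  [101,111): 10 bp
  [111,118): 7 bp
  [118,129): 11 bp
  [129,141): 12 bp
  [141,155): 14 bp
  [155,159): 4 bp
  [159,165): 6 bp
  [165,182): 17 bp
  [182,189): 7 bp
  [189,204): 15 bp
  [204,209): 5 bp

[4,4,5,5,6,6,7,7,8,10,10,11,11,12,12,13,14,14,15,17,18]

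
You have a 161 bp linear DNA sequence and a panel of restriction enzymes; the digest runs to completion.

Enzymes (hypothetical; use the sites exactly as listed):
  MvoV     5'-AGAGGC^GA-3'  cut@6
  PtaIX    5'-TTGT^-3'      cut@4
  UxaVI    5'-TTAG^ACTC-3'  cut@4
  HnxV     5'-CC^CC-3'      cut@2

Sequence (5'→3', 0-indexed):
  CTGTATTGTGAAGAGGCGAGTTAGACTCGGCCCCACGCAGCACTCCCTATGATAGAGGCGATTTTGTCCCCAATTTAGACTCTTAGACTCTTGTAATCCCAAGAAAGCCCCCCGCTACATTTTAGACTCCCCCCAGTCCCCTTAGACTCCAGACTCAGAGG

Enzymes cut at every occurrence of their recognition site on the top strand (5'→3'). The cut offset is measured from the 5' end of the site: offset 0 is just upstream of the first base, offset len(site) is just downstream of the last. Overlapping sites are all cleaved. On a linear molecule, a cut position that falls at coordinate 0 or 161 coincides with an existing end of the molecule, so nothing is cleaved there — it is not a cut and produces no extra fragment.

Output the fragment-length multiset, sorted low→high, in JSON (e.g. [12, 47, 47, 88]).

[1,1,1,1,2,5,6,7,7,8,8,8,8,8,9,9,14,15,16,27]

Scan for sites:
  MvoV AGAGGCGA/6: at [11, 53] ⇒ [17, 59]
  PtaIX TTGT/4: at [5, 63, 90] ⇒ [9, 67, 94]
  UxaVI TTAGACTC/4: at [20, 74, 82, 121, 141] ⇒ [24, 78, 86, 125, 145]
  HnxV CCCC/2: at [30, 67, 107, 108, 109, 128, 129, 130, 137] ⇒ [32, 69, 109, 110, 111, 130, 131, 132, 139]

Pooled cuts: [9, 17, 24, 32, 59, 67, 69, 78, 86, 94, 109, 110, 111, 125, 130, 131, 132, 139, 145]

Fragments:
  [0,9): 9 bp
  [9,17): 8 bp
  [17,24): 7 bp
  [24,32): 8 bp
  [32,59): 27 bp
  [59,67): 8 bp
  [67,69): 2 bp
  [69,78): 9 bp
  [78,86): 8 bp
  [86,94): 8 bp
  [94,109): 15 bp
  [109,110): 1 bp
  [110,111): 1 bp
  [111,125): 14 bp
  [125,130): 5 bp
  [130,131): 1 bp
  [131,132): 1 bp
  [132,139): 7 bp
  [139,145): 6 bp
  [145,161): 16 bp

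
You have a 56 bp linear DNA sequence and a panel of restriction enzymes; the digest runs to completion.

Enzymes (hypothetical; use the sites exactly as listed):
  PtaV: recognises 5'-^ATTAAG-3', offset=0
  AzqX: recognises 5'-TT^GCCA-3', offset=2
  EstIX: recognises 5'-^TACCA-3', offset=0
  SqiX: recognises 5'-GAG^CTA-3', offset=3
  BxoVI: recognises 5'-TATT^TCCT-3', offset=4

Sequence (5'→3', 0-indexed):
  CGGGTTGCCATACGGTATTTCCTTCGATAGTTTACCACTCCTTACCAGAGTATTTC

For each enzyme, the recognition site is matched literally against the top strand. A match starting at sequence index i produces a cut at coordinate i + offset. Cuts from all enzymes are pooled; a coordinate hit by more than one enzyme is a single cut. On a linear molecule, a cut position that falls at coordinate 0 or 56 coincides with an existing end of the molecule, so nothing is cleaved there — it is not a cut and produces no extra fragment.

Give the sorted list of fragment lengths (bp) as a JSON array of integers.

Scan for sites:
  PtaV (ATTAAG, off=0): no sites
  AzqX (TTGCCA, off=2): starts [4] → cuts [6]
  EstIX (TACCA, off=0): starts [32, 42] → cuts [32, 42]
  SqiX (GAGCTA, off=3): no sites
  BxoVI (TATTTCCT, off=4): starts [15] → cuts [19]

Pooled cuts: [6, 19, 32, 42]

Fragments:
  [0,6): 6 bp
  [6,19): 13 bp
  [19,32): 13 bp
  [32,42): 10 bp
  [42,56): 14 bp

[6,10,13,13,14]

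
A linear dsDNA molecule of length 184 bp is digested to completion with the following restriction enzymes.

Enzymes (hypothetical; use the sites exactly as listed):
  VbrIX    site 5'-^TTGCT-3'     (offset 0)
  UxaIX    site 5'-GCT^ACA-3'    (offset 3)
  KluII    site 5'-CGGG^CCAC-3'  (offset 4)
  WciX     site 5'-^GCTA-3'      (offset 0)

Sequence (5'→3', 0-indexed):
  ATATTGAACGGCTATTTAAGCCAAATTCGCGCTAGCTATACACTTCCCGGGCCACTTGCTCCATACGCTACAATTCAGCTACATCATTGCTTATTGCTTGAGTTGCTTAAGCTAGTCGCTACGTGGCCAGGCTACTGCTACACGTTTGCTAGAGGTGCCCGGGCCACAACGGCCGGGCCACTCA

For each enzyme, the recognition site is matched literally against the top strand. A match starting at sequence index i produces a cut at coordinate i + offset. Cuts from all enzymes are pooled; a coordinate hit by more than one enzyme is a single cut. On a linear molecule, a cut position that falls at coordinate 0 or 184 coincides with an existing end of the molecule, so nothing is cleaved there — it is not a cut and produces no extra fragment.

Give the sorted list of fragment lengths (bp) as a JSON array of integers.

Per-enzyme occurrences:
  VbrIX TTGCT/0: at [55, 86, 93, 102, 145] ⇒ [55, 86, 93, 102, 145]
  UxaIX GCTACA/3: at [66, 77, 136] ⇒ [69, 80, 139]
  KluII CGGGCCAC/4: at [47, 159, 173] ⇒ [51, 163, 177]
  WciX GCTA/0: at [10, 30, 34, 66, 77, 110, 117, 130, 136, 147] ⇒ [10, 30, 34, 66, 77, 110, 117, 130, 136, 147]

All cut coordinates (distinct, sorted): [10, 30, 34, 51, 55, 66, 69, 77, 80, 86, 93, 102, 110, 117, 130, 136, 139, 145, 147, 163, 177]

Fragments:
  [0,10): 10 bp
  [10,30): 20 bp
  [30,34): 4 bp
  [34,51): 17 bp
  [51,55): 4 bp
  [55,66): 11 bp
  [66,69): 3 bp
  [69,77): 8 bp
  [77,80): 3 bp
  [80,86): 6 bp
  [86,93): 7 bp
  [93,102): 9 bp
  [102,110): 8 bp
  [110,117): 7 bp
  [117,130): 13 bp
  [130,136): 6 bp
  [136,139): 3 bp
  [139,145): 6 bp
  [145,147): 2 bp
  [147,163): 16 bp
  [163,177): 14 bp
  [177,184): 7 bp

[2,3,3,3,4,4,6,6,6,7,7,7,8,8,9,10,11,13,14,16,17,20]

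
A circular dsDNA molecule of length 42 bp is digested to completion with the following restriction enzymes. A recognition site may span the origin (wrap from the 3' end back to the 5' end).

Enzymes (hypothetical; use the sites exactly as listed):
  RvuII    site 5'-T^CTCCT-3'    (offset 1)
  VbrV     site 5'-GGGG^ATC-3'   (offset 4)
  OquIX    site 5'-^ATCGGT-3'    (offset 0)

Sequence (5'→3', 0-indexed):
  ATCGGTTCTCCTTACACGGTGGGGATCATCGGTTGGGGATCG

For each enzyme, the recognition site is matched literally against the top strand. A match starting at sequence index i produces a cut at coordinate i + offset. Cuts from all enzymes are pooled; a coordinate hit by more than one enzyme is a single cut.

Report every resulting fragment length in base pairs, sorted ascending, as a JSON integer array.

[3,4,7,11,17]

Site scan:
  RvuII (TCTCCT, off=1): starts [6] → cuts [7]
  VbrV (GGGGATC, off=4): starts [20, 34] → cuts [24, 38]
  OquIX (ATCGGT, off=0): starts [0, 27] → cuts [0, 27]

All cut coordinates (distinct, sorted): [0, 7, 24, 27, 38]

Fragments:
  0→7: 7 bp
  7→24: 17 bp
  24→27: 3 bp
  27→38: 11 bp
  38→0 (wrap): 42-38+0 = 4 bp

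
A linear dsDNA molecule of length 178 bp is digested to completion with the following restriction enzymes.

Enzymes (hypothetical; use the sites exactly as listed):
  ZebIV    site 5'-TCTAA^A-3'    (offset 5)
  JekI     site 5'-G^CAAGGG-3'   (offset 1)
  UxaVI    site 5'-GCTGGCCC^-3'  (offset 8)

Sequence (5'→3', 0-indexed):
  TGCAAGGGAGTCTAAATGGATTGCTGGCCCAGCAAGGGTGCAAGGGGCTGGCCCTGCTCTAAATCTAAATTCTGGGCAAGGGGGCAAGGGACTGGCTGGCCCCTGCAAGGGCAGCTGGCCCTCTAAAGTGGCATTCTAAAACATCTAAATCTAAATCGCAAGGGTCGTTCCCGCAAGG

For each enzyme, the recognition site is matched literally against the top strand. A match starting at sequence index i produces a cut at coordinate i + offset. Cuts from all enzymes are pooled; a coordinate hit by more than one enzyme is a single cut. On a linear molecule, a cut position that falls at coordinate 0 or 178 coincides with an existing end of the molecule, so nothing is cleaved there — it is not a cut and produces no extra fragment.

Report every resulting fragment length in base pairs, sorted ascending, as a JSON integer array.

[2,2,3,4,5,6,6,8,8,8,8,9,13,13,14,15,16,18,20]

Per-enzyme occurrences:
  ZebIV TCTAAA/5: at [10, 57, 63, 121, 134, 143, 149] ⇒ [15, 62, 68, 126, 139, 148, 154]
  JekI GCAAGGG/1: at [1, 31, 39, 75, 83, 104, 157] ⇒ [2, 32, 40, 76, 84, 105, 158]
  UxaVI GCTGGCCC/8: at [22, 46, 94, 113] ⇒ [30, 54, 102, 121]

All cut coordinates (distinct, sorted): [2, 15, 30, 32, 40, 54, 62, 68, 76, 84, 102, 105, 121, 126, 139, 148, 154, 158]

Fragments:
  [0,2): 2 bp
  [2,15): 13 bp
  [15,30): 15 bp
  [30,32): 2 bp
  [32,40): 8 bp
  [40,54): 14 bp
  [54,62): 8 bp
  [62,68): 6 bp
  [68,76): 8 bp
  [76,84): 8 bp
  [84,102): 18 bp
  [102,105): 3 bp
  [105,121): 16 bp
  [121,126): 5 bp
  [126,139): 13 bp
  [139,148): 9 bp
  [148,154): 6 bp
  [154,158): 4 bp
  [158,178): 20 bp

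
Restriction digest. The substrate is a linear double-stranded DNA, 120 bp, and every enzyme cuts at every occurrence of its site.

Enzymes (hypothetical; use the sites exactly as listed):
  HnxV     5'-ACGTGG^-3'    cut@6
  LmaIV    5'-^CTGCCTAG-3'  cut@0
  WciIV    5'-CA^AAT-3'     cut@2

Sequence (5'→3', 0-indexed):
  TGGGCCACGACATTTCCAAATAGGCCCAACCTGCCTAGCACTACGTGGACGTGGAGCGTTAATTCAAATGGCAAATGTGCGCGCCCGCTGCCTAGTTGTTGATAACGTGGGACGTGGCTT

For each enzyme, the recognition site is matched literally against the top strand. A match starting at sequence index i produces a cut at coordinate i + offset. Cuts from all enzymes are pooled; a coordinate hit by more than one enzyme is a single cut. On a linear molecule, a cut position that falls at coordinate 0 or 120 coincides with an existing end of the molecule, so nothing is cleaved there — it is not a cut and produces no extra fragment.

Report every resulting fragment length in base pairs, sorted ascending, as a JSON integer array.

Scan for sites:
  HnxV ACGTGG/6: at [42, 48, 104, 111] ⇒ [48, 54, 110, 117]
  LmaIV CTGCCTAG/0: at [30, 87] ⇒ [30, 87]
  WciIV CAAAT/2: at [16, 64, 71] ⇒ [18, 66, 73]

Pooled cuts: [18, 30, 48, 54, 66, 73, 87, 110, 117]

Fragment lengths:
  [0,18): 18 bp
  [18,30): 12 bp
  [30,48): 18 bp
  [48,54): 6 bp
  [54,66): 12 bp
  [66,73): 7 bp
  [73,87): 14 bp
  [87,110): 23 bp
  [110,117): 7 bp
  [117,120): 3 bp

[3,6,7,7,12,12,14,18,18,23]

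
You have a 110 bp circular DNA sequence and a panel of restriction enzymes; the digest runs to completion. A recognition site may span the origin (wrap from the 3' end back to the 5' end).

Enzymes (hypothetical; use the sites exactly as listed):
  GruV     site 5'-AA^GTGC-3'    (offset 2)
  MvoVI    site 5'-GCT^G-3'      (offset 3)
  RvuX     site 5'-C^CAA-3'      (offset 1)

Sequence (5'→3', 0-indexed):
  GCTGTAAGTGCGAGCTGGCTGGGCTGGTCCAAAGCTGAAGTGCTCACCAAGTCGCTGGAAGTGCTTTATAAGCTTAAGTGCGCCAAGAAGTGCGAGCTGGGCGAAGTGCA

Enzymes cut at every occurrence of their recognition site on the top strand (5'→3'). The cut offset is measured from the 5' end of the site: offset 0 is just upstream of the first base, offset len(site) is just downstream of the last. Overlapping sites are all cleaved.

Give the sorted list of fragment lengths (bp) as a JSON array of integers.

[3,4,4,4,4,5,6,6,7,7,8,8,9,9,9,17]

Scan for sites:
  GruV AAGTGC/2: at [5, 37, 58, 75, 87, 103] ⇒ [7, 39, 60, 77, 89, 105]
  MvoVI GCTG/3: at [0, 13, 17, 22, 33, 53, 95] ⇒ [3, 16, 20, 25, 36, 56, 98]
  RvuX CCAA/1: at [28, 46, 82] ⇒ [29, 47, 83]

All cut coordinates (distinct, sorted): [3, 7, 16, 20, 25, 29, 36, 39, 47, 56, 60, 77, 83, 89, 98, 105]

Fragments:
  3→7: 4 bp
  7→16: 9 bp
  16→20: 4 bp
  20→25: 5 bp
  25→29: 4 bp
  29→36: 7 bp
  36→39: 3 bp
  39→47: 8 bp
  47→56: 9 bp
  56→60: 4 bp
  60→77: 17 bp
  77→83: 6 bp
  83→89: 6 bp
  89→98: 9 bp
  98→105: 7 bp
  105→3 (wrap): 110-105+3 = 8 bp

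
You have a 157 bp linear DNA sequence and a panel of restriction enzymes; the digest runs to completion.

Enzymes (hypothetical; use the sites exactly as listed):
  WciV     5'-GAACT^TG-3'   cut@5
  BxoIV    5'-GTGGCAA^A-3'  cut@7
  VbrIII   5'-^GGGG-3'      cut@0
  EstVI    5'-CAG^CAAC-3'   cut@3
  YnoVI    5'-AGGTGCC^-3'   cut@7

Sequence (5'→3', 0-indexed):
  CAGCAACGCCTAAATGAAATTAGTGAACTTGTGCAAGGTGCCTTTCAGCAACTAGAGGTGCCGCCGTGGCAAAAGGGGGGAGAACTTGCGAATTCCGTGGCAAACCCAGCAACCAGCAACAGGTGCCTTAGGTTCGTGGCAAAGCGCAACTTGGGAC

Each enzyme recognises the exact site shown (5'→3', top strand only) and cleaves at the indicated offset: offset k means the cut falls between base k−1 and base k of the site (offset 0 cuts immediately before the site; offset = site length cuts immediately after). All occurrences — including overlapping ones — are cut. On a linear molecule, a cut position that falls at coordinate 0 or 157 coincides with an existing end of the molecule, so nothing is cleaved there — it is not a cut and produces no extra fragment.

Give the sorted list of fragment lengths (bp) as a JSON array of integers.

[1,1,2,3,6,6,7,10,10,11,13,14,15,15,17,26]

Scan for sites:
  WciV (GAACTTG, off=5): starts [24, 81] → cuts [29, 86]
  BxoIV (GTGGCAAA, off=7): starts [65, 96, 135] → cuts [72, 103, 142]
  VbrIII (GGGG, off=0): starts [74, 75, 76] → cuts [74, 75, 76]
  EstVI (CAGCAAC, off=3): starts [0, 45, 106, 113] → cuts [3, 48, 109, 116]
  YnoVI (AGGTGCC, off=7): starts [35, 55, 120] → cuts [42, 62, 127]

Pooled cuts: [3, 29, 42, 48, 62, 72, 74, 75, 76, 86, 103, 109, 116, 127, 142]

Fragments:
  [0,3): 3 bp
  [3,29): 26 bp
  [29,42): 13 bp
  [42,48): 6 bp
  [48,62): 14 bp
  [62,72): 10 bp
  [72,74): 2 bp
  [74,75): 1 bp
  [75,76): 1 bp
  [76,86): 10 bp
  [86,103): 17 bp
  [103,109): 6 bp
  [109,116): 7 bp
  [116,127): 11 bp
  [127,142): 15 bp
  [142,157): 15 bp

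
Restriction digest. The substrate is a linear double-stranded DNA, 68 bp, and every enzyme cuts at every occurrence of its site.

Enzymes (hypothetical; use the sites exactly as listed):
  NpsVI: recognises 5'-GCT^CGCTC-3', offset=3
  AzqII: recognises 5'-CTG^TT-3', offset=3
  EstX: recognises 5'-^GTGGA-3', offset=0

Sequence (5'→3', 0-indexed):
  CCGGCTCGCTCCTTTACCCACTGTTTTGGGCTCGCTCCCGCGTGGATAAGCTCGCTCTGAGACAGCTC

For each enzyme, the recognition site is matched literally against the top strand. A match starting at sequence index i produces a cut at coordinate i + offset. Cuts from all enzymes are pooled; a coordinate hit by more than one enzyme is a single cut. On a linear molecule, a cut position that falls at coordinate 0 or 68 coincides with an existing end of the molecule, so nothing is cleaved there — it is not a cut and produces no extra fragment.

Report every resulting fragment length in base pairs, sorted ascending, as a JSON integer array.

[6,9,9,11,16,17]

Scan for sites:
  NpsVI GCTCGCTC/3: at [3, 29, 49] ⇒ [6, 32, 52]
  AzqII CTGTT/3: at [20] ⇒ [23]
  EstX GTGGA/0: at [41] ⇒ [41]

Pooled cuts: [6, 23, 32, 41, 52]

Fragment lengths:
  [0,6): 6 bp
  [6,23): 17 bp
  [23,32): 9 bp
  [32,41): 9 bp
  [41,52): 11 bp
  [52,68): 16 bp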